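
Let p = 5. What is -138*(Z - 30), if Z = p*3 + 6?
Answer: 1242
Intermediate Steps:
Z = 21 (Z = 5*3 + 6 = 15 + 6 = 21)
-138*(Z - 30) = -138*(21 - 30) = -138*(-9) = 1242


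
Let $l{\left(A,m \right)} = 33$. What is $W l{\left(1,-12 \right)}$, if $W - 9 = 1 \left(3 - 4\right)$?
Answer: $264$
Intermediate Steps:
$W = 8$ ($W = 9 + 1 \left(3 - 4\right) = 9 + 1 \left(-1\right) = 9 - 1 = 8$)
$W l{\left(1,-12 \right)} = 8 \cdot 33 = 264$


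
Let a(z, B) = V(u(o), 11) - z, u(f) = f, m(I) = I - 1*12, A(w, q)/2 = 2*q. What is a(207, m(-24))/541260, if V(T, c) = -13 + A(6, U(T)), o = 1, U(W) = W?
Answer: -6/15035 ≈ -0.00039907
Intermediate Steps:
A(w, q) = 4*q (A(w, q) = 2*(2*q) = 4*q)
m(I) = -12 + I (m(I) = I - 12 = -12 + I)
V(T, c) = -13 + 4*T
a(z, B) = -9 - z (a(z, B) = (-13 + 4*1) - z = (-13 + 4) - z = -9 - z)
a(207, m(-24))/541260 = (-9 - 1*207)/541260 = (-9 - 207)*(1/541260) = -216*1/541260 = -6/15035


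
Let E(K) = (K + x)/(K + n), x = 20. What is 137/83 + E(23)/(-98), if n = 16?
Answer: 520045/317226 ≈ 1.6394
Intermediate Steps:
E(K) = (20 + K)/(16 + K) (E(K) = (K + 20)/(K + 16) = (20 + K)/(16 + K))
137/83 + E(23)/(-98) = 137/83 + ((20 + 23)/(16 + 23))/(-98) = 137*(1/83) + (43/39)*(-1/98) = 137/83 + ((1/39)*43)*(-1/98) = 137/83 + (43/39)*(-1/98) = 137/83 - 43/3822 = 520045/317226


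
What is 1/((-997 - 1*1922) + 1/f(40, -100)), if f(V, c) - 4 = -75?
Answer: -71/207250 ≈ -0.00034258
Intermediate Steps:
f(V, c) = -71 (f(V, c) = 4 - 75 = -71)
1/((-997 - 1*1922) + 1/f(40, -100)) = 1/((-997 - 1*1922) + 1/(-71)) = 1/((-997 - 1922) - 1/71) = 1/(-2919 - 1/71) = 1/(-207250/71) = -71/207250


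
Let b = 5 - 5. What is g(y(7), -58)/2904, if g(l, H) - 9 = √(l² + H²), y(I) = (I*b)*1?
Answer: 67/2904 ≈ 0.023072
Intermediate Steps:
b = 0
y(I) = 0 (y(I) = (I*0)*1 = 0*1 = 0)
g(l, H) = 9 + √(H² + l²) (g(l, H) = 9 + √(l² + H²) = 9 + √(H² + l²))
g(y(7), -58)/2904 = (9 + √((-58)² + 0²))/2904 = (9 + √(3364 + 0))*(1/2904) = (9 + √3364)*(1/2904) = (9 + 58)*(1/2904) = 67*(1/2904) = 67/2904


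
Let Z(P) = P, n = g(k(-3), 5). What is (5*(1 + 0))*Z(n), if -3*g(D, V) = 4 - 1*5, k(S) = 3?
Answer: 5/3 ≈ 1.6667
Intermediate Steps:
g(D, V) = ⅓ (g(D, V) = -(4 - 1*5)/3 = -(4 - 5)/3 = -⅓*(-1) = ⅓)
n = ⅓ ≈ 0.33333
(5*(1 + 0))*Z(n) = (5*(1 + 0))*(⅓) = (5*1)*(⅓) = 5*(⅓) = 5/3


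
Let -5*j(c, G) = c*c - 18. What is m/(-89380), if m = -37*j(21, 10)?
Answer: -15651/446900 ≈ -0.035021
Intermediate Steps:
j(c, G) = 18/5 - c²/5 (j(c, G) = -(c*c - 18)/5 = -(c² - 18)/5 = -(-18 + c²)/5 = 18/5 - c²/5)
m = 15651/5 (m = -37*(18/5 - ⅕*21²) = -37*(18/5 - ⅕*441) = -37*(18/5 - 441/5) = -37*(-423/5) = 15651/5 ≈ 3130.2)
m/(-89380) = (15651/5)/(-89380) = (15651/5)*(-1/89380) = -15651/446900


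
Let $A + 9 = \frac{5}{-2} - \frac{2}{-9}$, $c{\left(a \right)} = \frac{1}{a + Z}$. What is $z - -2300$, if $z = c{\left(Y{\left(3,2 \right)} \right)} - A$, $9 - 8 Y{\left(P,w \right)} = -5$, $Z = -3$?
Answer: $\frac{207943}{90} \approx 2310.5$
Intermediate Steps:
$Y{\left(P,w \right)} = \frac{7}{4}$ ($Y{\left(P,w \right)} = \frac{9}{8} - - \frac{5}{8} = \frac{9}{8} + \frac{5}{8} = \frac{7}{4}$)
$c{\left(a \right)} = \frac{1}{-3 + a}$ ($c{\left(a \right)} = \frac{1}{a - 3} = \frac{1}{-3 + a}$)
$A = - \frac{203}{18}$ ($A = -9 + \left(\frac{5}{-2} - \frac{2}{-9}\right) = -9 + \left(5 \left(- \frac{1}{2}\right) - - \frac{2}{9}\right) = -9 + \left(- \frac{5}{2} + \frac{2}{9}\right) = -9 - \frac{41}{18} = - \frac{203}{18} \approx -11.278$)
$z = \frac{943}{90}$ ($z = \frac{1}{-3 + \frac{7}{4}} - - \frac{203}{18} = \frac{1}{- \frac{5}{4}} + \frac{203}{18} = - \frac{4}{5} + \frac{203}{18} = \frac{943}{90} \approx 10.478$)
$z - -2300 = \frac{943}{90} - -2300 = \frac{943}{90} + 2300 = \frac{207943}{90}$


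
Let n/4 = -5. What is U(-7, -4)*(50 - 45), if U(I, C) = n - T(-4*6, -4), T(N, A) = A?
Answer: -80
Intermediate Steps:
n = -20 (n = 4*(-5) = -20)
U(I, C) = -16 (U(I, C) = -20 - 1*(-4) = -20 + 4 = -16)
U(-7, -4)*(50 - 45) = -16*(50 - 45) = -16*5 = -80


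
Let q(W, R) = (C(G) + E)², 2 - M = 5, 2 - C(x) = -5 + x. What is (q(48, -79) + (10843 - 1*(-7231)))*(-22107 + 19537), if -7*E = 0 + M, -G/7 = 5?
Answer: -2502755950/49 ≈ -5.1077e+7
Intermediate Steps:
G = -35 (G = -7*5 = -35)
C(x) = 7 - x (C(x) = 2 - (-5 + x) = 2 + (5 - x) = 7 - x)
M = -3 (M = 2 - 1*5 = 2 - 5 = -3)
E = 3/7 (E = -(0 - 3)/7 = -⅐*(-3) = 3/7 ≈ 0.42857)
q(W, R) = 88209/49 (q(W, R) = ((7 - 1*(-35)) + 3/7)² = ((7 + 35) + 3/7)² = (42 + 3/7)² = (297/7)² = 88209/49)
(q(48, -79) + (10843 - 1*(-7231)))*(-22107 + 19537) = (88209/49 + (10843 - 1*(-7231)))*(-22107 + 19537) = (88209/49 + (10843 + 7231))*(-2570) = (88209/49 + 18074)*(-2570) = (973835/49)*(-2570) = -2502755950/49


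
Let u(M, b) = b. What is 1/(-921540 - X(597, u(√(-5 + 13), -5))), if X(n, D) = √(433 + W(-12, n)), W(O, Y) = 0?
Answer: -921540/849235971167 + √433/849235971167 ≈ -1.0851e-6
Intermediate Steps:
X(n, D) = √433 (X(n, D) = √(433 + 0) = √433)
1/(-921540 - X(597, u(√(-5 + 13), -5))) = 1/(-921540 - √433)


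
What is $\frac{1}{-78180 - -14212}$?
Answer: $- \frac{1}{63968} \approx -1.5633 \cdot 10^{-5}$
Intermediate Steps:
$\frac{1}{-78180 - -14212} = \frac{1}{-78180 + 14212} = \frac{1}{-63968} = - \frac{1}{63968}$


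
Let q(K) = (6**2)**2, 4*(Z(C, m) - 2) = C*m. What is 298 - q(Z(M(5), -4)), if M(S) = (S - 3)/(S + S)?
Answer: -998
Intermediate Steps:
M(S) = (-3 + S)/(2*S) (M(S) = (-3 + S)/((2*S)) = (1/(2*S))*(-3 + S) = (-3 + S)/(2*S))
Z(C, m) = 2 + C*m/4 (Z(C, m) = 2 + (C*m)/4 = 2 + C*m/4)
q(K) = 1296 (q(K) = 36**2 = 1296)
298 - q(Z(M(5), -4)) = 298 - 1*1296 = 298 - 1296 = -998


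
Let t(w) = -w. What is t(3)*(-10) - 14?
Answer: 16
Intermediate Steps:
t(3)*(-10) - 14 = -1*3*(-10) - 14 = -3*(-10) - 14 = 30 - 14 = 16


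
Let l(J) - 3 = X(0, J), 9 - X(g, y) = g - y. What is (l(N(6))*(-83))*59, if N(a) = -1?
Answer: -53867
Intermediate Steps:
X(g, y) = 9 + y - g (X(g, y) = 9 - (g - y) = 9 + (y - g) = 9 + y - g)
l(J) = 12 + J (l(J) = 3 + (9 + J - 1*0) = 3 + (9 + J + 0) = 3 + (9 + J) = 12 + J)
(l(N(6))*(-83))*59 = ((12 - 1)*(-83))*59 = (11*(-83))*59 = -913*59 = -53867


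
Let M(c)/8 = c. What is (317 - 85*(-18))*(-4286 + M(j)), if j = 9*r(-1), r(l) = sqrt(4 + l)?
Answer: -7916242 + 132984*sqrt(3) ≈ -7.6859e+6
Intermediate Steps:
j = 9*sqrt(3) (j = 9*sqrt(4 - 1) = 9*sqrt(3) ≈ 15.588)
M(c) = 8*c
(317 - 85*(-18))*(-4286 + M(j)) = (317 - 85*(-18))*(-4286 + 8*(9*sqrt(3))) = (317 + 1530)*(-4286 + 72*sqrt(3)) = 1847*(-4286 + 72*sqrt(3)) = -7916242 + 132984*sqrt(3)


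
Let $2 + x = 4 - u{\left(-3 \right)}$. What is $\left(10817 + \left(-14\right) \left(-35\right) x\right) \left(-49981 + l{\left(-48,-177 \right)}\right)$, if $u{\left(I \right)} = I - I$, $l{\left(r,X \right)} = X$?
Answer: $-591713926$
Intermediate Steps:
$u{\left(I \right)} = 0$
$x = 2$ ($x = -2 + \left(4 - 0\right) = -2 + \left(4 + 0\right) = -2 + 4 = 2$)
$\left(10817 + \left(-14\right) \left(-35\right) x\right) \left(-49981 + l{\left(-48,-177 \right)}\right) = \left(10817 + \left(-14\right) \left(-35\right) 2\right) \left(-49981 - 177\right) = \left(10817 + 490 \cdot 2\right) \left(-50158\right) = \left(10817 + 980\right) \left(-50158\right) = 11797 \left(-50158\right) = -591713926$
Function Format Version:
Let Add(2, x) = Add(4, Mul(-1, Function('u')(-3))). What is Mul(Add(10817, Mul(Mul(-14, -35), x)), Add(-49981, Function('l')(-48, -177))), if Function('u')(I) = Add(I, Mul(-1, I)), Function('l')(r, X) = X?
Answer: -591713926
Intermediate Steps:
Function('u')(I) = 0
x = 2 (x = Add(-2, Add(4, Mul(-1, 0))) = Add(-2, Add(4, 0)) = Add(-2, 4) = 2)
Mul(Add(10817, Mul(Mul(-14, -35), x)), Add(-49981, Function('l')(-48, -177))) = Mul(Add(10817, Mul(Mul(-14, -35), 2)), Add(-49981, -177)) = Mul(Add(10817, Mul(490, 2)), -50158) = Mul(Add(10817, 980), -50158) = Mul(11797, -50158) = -591713926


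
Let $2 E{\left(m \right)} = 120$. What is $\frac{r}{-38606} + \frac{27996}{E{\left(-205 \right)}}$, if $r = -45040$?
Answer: $\frac{45146499}{96515} \approx 467.77$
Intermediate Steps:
$E{\left(m \right)} = 60$ ($E{\left(m \right)} = \frac{1}{2} \cdot 120 = 60$)
$\frac{r}{-38606} + \frac{27996}{E{\left(-205 \right)}} = - \frac{45040}{-38606} + \frac{27996}{60} = \left(-45040\right) \left(- \frac{1}{38606}\right) + 27996 \cdot \frac{1}{60} = \frac{22520}{19303} + \frac{2333}{5} = \frac{45146499}{96515}$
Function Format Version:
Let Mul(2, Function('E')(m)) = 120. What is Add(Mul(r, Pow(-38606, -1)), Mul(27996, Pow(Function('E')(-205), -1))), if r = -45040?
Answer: Rational(45146499, 96515) ≈ 467.77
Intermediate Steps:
Function('E')(m) = 60 (Function('E')(m) = Mul(Rational(1, 2), 120) = 60)
Add(Mul(r, Pow(-38606, -1)), Mul(27996, Pow(Function('E')(-205), -1))) = Add(Mul(-45040, Pow(-38606, -1)), Mul(27996, Pow(60, -1))) = Add(Mul(-45040, Rational(-1, 38606)), Mul(27996, Rational(1, 60))) = Add(Rational(22520, 19303), Rational(2333, 5)) = Rational(45146499, 96515)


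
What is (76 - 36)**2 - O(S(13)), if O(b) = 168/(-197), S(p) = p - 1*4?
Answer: 315368/197 ≈ 1600.9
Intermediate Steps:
S(p) = -4 + p (S(p) = p - 4 = -4 + p)
O(b) = -168/197 (O(b) = 168*(-1/197) = -168/197)
(76 - 36)**2 - O(S(13)) = (76 - 36)**2 - 1*(-168/197) = 40**2 + 168/197 = 1600 + 168/197 = 315368/197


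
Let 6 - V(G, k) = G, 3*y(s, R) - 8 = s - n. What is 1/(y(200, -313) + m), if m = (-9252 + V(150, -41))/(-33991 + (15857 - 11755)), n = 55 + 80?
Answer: 369/9095 ≈ 0.040572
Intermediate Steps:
n = 135
y(s, R) = -127/3 + s/3 (y(s, R) = 8/3 + (s - 1*135)/3 = 8/3 + (s - 135)/3 = 8/3 + (-135 + s)/3 = 8/3 + (-45 + s/3) = -127/3 + s/3)
V(G, k) = 6 - G
m = 116/369 (m = (-9252 + (6 - 1*150))/(-33991 + (15857 - 11755)) = (-9252 + (6 - 150))/(-33991 + 4102) = (-9252 - 144)/(-29889) = -9396*(-1/29889) = 116/369 ≈ 0.31436)
1/(y(200, -313) + m) = 1/((-127/3 + (⅓)*200) + 116/369) = 1/((-127/3 + 200/3) + 116/369) = 1/(73/3 + 116/369) = 1/(9095/369) = 369/9095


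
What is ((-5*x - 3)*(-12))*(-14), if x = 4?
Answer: -3864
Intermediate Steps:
((-5*x - 3)*(-12))*(-14) = ((-5*4 - 3)*(-12))*(-14) = ((-20 - 3)*(-12))*(-14) = -23*(-12)*(-14) = 276*(-14) = -3864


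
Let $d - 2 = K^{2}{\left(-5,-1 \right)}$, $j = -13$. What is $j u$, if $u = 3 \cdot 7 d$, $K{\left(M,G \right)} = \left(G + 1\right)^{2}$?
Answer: $-546$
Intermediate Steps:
$K{\left(M,G \right)} = \left(1 + G\right)^{2}$
$d = 2$ ($d = 2 + \left(\left(1 - 1\right)^{2}\right)^{2} = 2 + \left(0^{2}\right)^{2} = 2 + 0^{2} = 2 + 0 = 2$)
$u = 42$ ($u = 3 \cdot 7 \cdot 2 = 21 \cdot 2 = 42$)
$j u = \left(-13\right) 42 = -546$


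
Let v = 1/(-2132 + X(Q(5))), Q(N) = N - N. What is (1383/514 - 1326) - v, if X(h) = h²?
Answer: -725072689/547924 ≈ -1323.3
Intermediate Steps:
Q(N) = 0
v = -1/2132 (v = 1/(-2132 + 0²) = 1/(-2132 + 0) = 1/(-2132) = -1/2132 ≈ -0.00046904)
(1383/514 - 1326) - v = (1383/514 - 1326) - 1*(-1/2132) = (1383*(1/514) - 1326) + 1/2132 = (1383/514 - 1326) + 1/2132 = -680181/514 + 1/2132 = -725072689/547924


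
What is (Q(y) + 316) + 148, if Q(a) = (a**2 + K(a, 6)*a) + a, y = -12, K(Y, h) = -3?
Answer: 632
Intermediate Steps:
Q(a) = a**2 - 2*a (Q(a) = (a**2 - 3*a) + a = a**2 - 2*a)
(Q(y) + 316) + 148 = (-12*(-2 - 12) + 316) + 148 = (-12*(-14) + 316) + 148 = (168 + 316) + 148 = 484 + 148 = 632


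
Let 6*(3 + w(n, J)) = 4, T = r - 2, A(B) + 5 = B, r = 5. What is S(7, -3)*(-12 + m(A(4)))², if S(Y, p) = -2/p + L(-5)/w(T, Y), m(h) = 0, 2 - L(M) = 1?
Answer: 240/7 ≈ 34.286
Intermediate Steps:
L(M) = 1 (L(M) = 2 - 1*1 = 2 - 1 = 1)
A(B) = -5 + B
T = 3 (T = 5 - 2 = 3)
w(n, J) = -7/3 (w(n, J) = -3 + (⅙)*4 = -3 + ⅔ = -7/3)
S(Y, p) = -3/7 - 2/p (S(Y, p) = -2/p + 1/(-7/3) = -2/p + 1*(-3/7) = -2/p - 3/7 = -3/7 - 2/p)
S(7, -3)*(-12 + m(A(4)))² = (-3/7 - 2/(-3))*(-12 + 0)² = (-3/7 - 2*(-⅓))*(-12)² = (-3/7 + ⅔)*144 = (5/21)*144 = 240/7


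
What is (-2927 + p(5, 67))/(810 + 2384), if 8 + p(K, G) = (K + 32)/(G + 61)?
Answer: -375643/408832 ≈ -0.91882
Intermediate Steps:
p(K, G) = -8 + (32 + K)/(61 + G) (p(K, G) = -8 + (K + 32)/(G + 61) = -8 + (32 + K)/(61 + G))
(-2927 + p(5, 67))/(810 + 2384) = (-2927 + (-456 + 5 - 8*67)/(61 + 67))/(810 + 2384) = (-2927 + (-456 + 5 - 536)/128)/3194 = (-2927 + (1/128)*(-987))*(1/3194) = (-2927 - 987/128)*(1/3194) = -375643/128*1/3194 = -375643/408832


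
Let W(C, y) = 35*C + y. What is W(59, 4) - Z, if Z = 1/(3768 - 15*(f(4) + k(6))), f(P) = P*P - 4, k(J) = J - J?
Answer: 7423571/3588 ≈ 2069.0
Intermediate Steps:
k(J) = 0
W(C, y) = y + 35*C
f(P) = -4 + P² (f(P) = P² - 4 = -4 + P²)
Z = 1/3588 (Z = 1/(3768 - 15*((-4 + 4²) + 0)) = 1/(3768 - 15*((-4 + 16) + 0)) = 1/(3768 - 15*(12 + 0)) = 1/(3768 - 15*12) = 1/(3768 - 180) = 1/3588 ≈ 0.00027871)
W(59, 4) - Z = (4 + 35*59) - 1*1/3588 = (4 + 2065) - 1/3588 = 2069 - 1/3588 = 7423571/3588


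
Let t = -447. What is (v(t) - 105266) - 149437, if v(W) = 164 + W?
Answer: -254986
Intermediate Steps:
(v(t) - 105266) - 149437 = ((164 - 447) - 105266) - 149437 = (-283 - 105266) - 149437 = -105549 - 149437 = -254986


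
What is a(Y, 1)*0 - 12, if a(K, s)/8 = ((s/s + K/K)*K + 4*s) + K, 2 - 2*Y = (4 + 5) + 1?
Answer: -12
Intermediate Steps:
Y = -4 (Y = 1 - ((4 + 5) + 1)/2 = 1 - (9 + 1)/2 = 1 - 1/2*10 = 1 - 5 = -4)
a(K, s) = 24*K + 32*s (a(K, s) = 8*(((s/s + K/K)*K + 4*s) + K) = 8*(((1 + 1)*K + 4*s) + K) = 8*((2*K + 4*s) + K) = 8*(3*K + 4*s) = 24*K + 32*s)
a(Y, 1)*0 - 12 = (24*(-4) + 32*1)*0 - 12 = (-96 + 32)*0 - 12 = -64*0 - 12 = 0 - 12 = -12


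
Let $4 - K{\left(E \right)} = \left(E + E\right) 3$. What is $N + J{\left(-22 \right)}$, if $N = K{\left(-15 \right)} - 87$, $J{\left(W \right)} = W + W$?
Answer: $-37$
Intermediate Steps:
$J{\left(W \right)} = 2 W$
$K{\left(E \right)} = 4 - 6 E$ ($K{\left(E \right)} = 4 - \left(E + E\right) 3 = 4 - 2 E 3 = 4 - 6 E$)
$N = 7$ ($N = \left(4 - -90\right) - 87 = \left(4 + 90\right) - 87 = 94 - 87 = 7$)
$N + J{\left(-22 \right)} = 7 + 2 \left(-22\right) = 7 - 44 = -37$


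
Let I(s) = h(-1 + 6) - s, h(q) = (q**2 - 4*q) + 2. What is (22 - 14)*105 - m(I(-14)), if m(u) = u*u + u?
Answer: 378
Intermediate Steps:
h(q) = 2 + q**2 - 4*q
I(s) = 7 - s (I(s) = (2 + (-1 + 6)**2 - 4*(-1 + 6)) - s = (2 + 5**2 - 4*5) - s = (2 + 25 - 20) - s = 7 - s)
m(u) = u + u**2 (m(u) = u**2 + u = u + u**2)
(22 - 14)*105 - m(I(-14)) = (22 - 14)*105 - (7 - 1*(-14))*(1 + (7 - 1*(-14))) = 8*105 - (7 + 14)*(1 + (7 + 14)) = 840 - 21*(1 + 21) = 840 - 21*22 = 840 - 1*462 = 840 - 462 = 378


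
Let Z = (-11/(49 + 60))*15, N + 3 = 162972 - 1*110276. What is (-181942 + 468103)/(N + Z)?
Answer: 31191549/5743372 ≈ 5.4309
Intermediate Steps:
N = 52693 (N = -3 + (162972 - 1*110276) = -3 + (162972 - 110276) = -3 + 52696 = 52693)
Z = -165/109 (Z = (-11/109)*15 = ((1/109)*(-11))*15 = -11/109*15 = -165/109 ≈ -1.5138)
(-181942 + 468103)/(N + Z) = (-181942 + 468103)/(52693 - 165/109) = 286161/(5743372/109) = 286161*(109/5743372) = 31191549/5743372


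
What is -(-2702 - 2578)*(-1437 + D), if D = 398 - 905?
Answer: -10264320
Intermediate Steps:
D = -507
-(-2702 - 2578)*(-1437 + D) = -(-2702 - 2578)*(-1437 - 507) = -(-5280)*(-1944) = -1*10264320 = -10264320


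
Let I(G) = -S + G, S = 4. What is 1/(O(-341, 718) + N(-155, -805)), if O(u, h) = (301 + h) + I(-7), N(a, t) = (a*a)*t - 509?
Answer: -1/19339626 ≈ -5.1707e-8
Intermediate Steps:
I(G) = -4 + G (I(G) = -1*4 + G = -4 + G)
N(a, t) = -509 + t*a² (N(a, t) = a²*t - 509 = t*a² - 509 = -509 + t*a²)
O(u, h) = 290 + h (O(u, h) = (301 + h) + (-4 - 7) = (301 + h) - 11 = 290 + h)
1/(O(-341, 718) + N(-155, -805)) = 1/((290 + 718) + (-509 - 805*(-155)²)) = 1/(1008 + (-509 - 805*24025)) = 1/(1008 + (-509 - 19340125)) = 1/(1008 - 19340634) = 1/(-19339626) = -1/19339626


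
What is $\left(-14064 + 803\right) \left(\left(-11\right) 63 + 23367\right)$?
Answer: $-300679914$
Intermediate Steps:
$\left(-14064 + 803\right) \left(\left(-11\right) 63 + 23367\right) = - 13261 \left(-693 + 23367\right) = \left(-13261\right) 22674 = -300679914$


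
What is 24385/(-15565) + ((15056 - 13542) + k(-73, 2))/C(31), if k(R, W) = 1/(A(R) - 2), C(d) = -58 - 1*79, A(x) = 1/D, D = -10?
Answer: -824633/65373 ≈ -12.614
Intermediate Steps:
A(x) = -⅒ (A(x) = 1/(-10) = -⅒)
C(d) = -137 (C(d) = -58 - 79 = -137)
k(R, W) = -10/21 (k(R, W) = 1/(-⅒ - 2) = 1/(-21/10) = -10/21)
24385/(-15565) + ((15056 - 13542) + k(-73, 2))/C(31) = 24385/(-15565) + ((15056 - 13542) - 10/21)/(-137) = 24385*(-1/15565) + (1514 - 10/21)*(-1/137) = -4877/3113 + (31784/21)*(-1/137) = -4877/3113 - 232/21 = -824633/65373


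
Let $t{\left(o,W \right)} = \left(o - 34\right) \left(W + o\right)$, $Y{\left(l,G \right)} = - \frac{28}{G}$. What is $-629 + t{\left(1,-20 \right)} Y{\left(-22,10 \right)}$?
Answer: $- \frac{11923}{5} \approx -2384.6$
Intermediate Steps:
$t{\left(o,W \right)} = \left(-34 + o\right) \left(W + o\right)$
$-629 + t{\left(1,-20 \right)} Y{\left(-22,10 \right)} = -629 + \left(1^{2} - -680 - 34 - 20\right) \left(- \frac{28}{10}\right) = -629 + \left(1 + 680 - 34 - 20\right) \left(\left(-28\right) \frac{1}{10}\right) = -629 + 627 \left(- \frac{14}{5}\right) = -629 - \frac{8778}{5} = - \frac{11923}{5}$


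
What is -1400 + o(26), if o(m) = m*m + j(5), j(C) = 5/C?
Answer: -723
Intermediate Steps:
o(m) = 1 + m**2 (o(m) = m*m + 5/5 = m**2 + 5*(1/5) = m**2 + 1 = 1 + m**2)
-1400 + o(26) = -1400 + (1 + 26**2) = -1400 + (1 + 676) = -1400 + 677 = -723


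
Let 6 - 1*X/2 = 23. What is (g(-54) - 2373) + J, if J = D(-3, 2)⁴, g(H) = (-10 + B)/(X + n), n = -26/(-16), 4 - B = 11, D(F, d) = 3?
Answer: -593492/259 ≈ -2291.5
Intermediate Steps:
X = -34 (X = 12 - 2*23 = 12 - 46 = -34)
B = -7 (B = 4 - 1*11 = 4 - 11 = -7)
n = 13/8 (n = -26*(-1/16) = 13/8 ≈ 1.6250)
g(H) = 136/259 (g(H) = (-10 - 7)/(-34 + 13/8) = -17/(-259/8) = -17*(-8/259) = 136/259)
J = 81 (J = 3⁴ = 81)
(g(-54) - 2373) + J = (136/259 - 2373) + 81 = -614471/259 + 81 = -593492/259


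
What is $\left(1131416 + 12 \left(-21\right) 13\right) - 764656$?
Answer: $363484$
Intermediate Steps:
$\left(1131416 + 12 \left(-21\right) 13\right) - 764656 = \left(1131416 - 3276\right) - 764656 = 1128140 - 764656 = 363484$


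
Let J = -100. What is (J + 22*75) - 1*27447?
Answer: -25897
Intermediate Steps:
(J + 22*75) - 1*27447 = (-100 + 22*75) - 1*27447 = (-100 + 1650) - 27447 = 1550 - 27447 = -25897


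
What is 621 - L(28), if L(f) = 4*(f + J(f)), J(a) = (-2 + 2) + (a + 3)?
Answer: 385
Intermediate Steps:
J(a) = 3 + a (J(a) = 0 + (3 + a) = 3 + a)
L(f) = 12 + 8*f (L(f) = 4*(f + (3 + f)) = 4*(3 + 2*f) = 12 + 8*f)
621 - L(28) = 621 - (12 + 8*28) = 621 - (12 + 224) = 621 - 1*236 = 621 - 236 = 385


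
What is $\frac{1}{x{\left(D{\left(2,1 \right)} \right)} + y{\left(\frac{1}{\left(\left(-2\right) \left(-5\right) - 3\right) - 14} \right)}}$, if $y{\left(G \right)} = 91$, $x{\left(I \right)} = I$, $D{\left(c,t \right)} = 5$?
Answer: $\frac{1}{96} \approx 0.010417$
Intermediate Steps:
$\frac{1}{x{\left(D{\left(2,1 \right)} \right)} + y{\left(\frac{1}{\left(\left(-2\right) \left(-5\right) - 3\right) - 14} \right)}} = \frac{1}{5 + 91} = \frac{1}{96}$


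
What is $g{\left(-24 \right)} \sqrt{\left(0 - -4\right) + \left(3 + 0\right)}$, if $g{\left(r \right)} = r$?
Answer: $- 24 \sqrt{7} \approx -63.498$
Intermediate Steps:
$g{\left(-24 \right)} \sqrt{\left(0 - -4\right) + \left(3 + 0\right)} = - 24 \sqrt{\left(0 - -4\right) + \left(3 + 0\right)} = - 24 \sqrt{\left(0 + 4\right) + 3} = - 24 \sqrt{4 + 3} = - 24 \sqrt{7}$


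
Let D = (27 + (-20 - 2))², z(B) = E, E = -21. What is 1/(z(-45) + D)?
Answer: ¼ ≈ 0.25000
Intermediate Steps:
z(B) = -21
D = 25 (D = (27 - 22)² = 5² = 25)
1/(z(-45) + D) = 1/(-21 + 25) = 1/4 = ¼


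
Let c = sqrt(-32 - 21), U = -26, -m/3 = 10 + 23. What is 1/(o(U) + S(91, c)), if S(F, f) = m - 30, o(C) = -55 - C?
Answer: -1/158 ≈ -0.0063291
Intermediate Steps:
m = -99 (m = -3*(10 + 23) = -3*33 = -99)
c = I*sqrt(53) (c = sqrt(-53) = I*sqrt(53) ≈ 7.2801*I)
S(F, f) = -129 (S(F, f) = -99 - 30 = -129)
1/(o(U) + S(91, c)) = 1/((-55 - 1*(-26)) - 129) = 1/((-55 + 26) - 129) = 1/(-29 - 129) = 1/(-158) = -1/158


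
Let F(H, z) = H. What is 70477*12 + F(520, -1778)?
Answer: 846244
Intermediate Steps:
70477*12 + F(520, -1778) = 70477*12 + 520 = 845724 + 520 = 846244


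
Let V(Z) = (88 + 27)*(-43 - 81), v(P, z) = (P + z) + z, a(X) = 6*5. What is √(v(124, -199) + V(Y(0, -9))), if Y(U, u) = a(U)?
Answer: 13*I*√86 ≈ 120.56*I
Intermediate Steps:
a(X) = 30
Y(U, u) = 30
v(P, z) = P + 2*z
V(Z) = -14260 (V(Z) = 115*(-124) = -14260)
√(v(124, -199) + V(Y(0, -9))) = √((124 + 2*(-199)) - 14260) = √((124 - 398) - 14260) = √(-274 - 14260) = √(-14534) = 13*I*√86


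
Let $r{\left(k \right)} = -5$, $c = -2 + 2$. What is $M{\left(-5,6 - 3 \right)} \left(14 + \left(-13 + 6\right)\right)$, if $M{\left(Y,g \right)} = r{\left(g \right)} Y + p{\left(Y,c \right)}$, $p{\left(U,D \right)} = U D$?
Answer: $175$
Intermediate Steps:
$c = 0$
$p{\left(U,D \right)} = D U$
$M{\left(Y,g \right)} = - 5 Y$ ($M{\left(Y,g \right)} = - 5 Y + 0 Y = - 5 Y + 0 = - 5 Y$)
$M{\left(-5,6 - 3 \right)} \left(14 + \left(-13 + 6\right)\right) = \left(-5\right) \left(-5\right) \left(14 + \left(-13 + 6\right)\right) = 25 \left(14 - 7\right) = 25 \cdot 7 = 175$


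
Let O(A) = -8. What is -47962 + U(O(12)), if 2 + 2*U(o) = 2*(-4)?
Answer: -47967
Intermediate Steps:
U(o) = -5 (U(o) = -1 + (2*(-4))/2 = -1 + (1/2)*(-8) = -1 - 4 = -5)
-47962 + U(O(12)) = -47962 - 5 = -47967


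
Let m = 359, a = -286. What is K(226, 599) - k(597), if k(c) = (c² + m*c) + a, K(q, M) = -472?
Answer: -570918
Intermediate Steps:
k(c) = -286 + c² + 359*c (k(c) = (c² + 359*c) - 286 = -286 + c² + 359*c)
K(226, 599) - k(597) = -472 - (-286 + 597² + 359*597) = -472 - (-286 + 356409 + 214323) = -472 - 1*570446 = -472 - 570446 = -570918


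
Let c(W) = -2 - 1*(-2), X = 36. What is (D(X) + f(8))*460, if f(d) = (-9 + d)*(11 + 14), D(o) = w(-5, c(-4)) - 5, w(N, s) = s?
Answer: -13800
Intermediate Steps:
c(W) = 0 (c(W) = -2 + 2 = 0)
D(o) = -5 (D(o) = 0 - 5 = -5)
f(d) = -225 + 25*d (f(d) = (-9 + d)*25 = -225 + 25*d)
(D(X) + f(8))*460 = (-5 + (-225 + 25*8))*460 = (-5 + (-225 + 200))*460 = (-5 - 25)*460 = -30*460 = -13800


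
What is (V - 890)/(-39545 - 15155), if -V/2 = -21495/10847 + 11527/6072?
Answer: 29303543609/1801352612400 ≈ 0.016268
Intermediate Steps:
V = 5484271/32931492 (V = -2*(-21495/10847 + 11527/6072) = -2*(-5484271/65862984) = 5484271/32931492 ≈ 0.16654)
(V - 890)/(-39545 - 15155) = (5484271/32931492 - 890)/(-39545 - 15155) = -29303543609/32931492/(-54700) = -29303543609/32931492*(-1/54700) = 29303543609/1801352612400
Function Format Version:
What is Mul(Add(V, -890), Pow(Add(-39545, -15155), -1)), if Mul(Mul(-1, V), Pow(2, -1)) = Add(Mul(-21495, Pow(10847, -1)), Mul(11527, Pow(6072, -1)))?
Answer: Rational(29303543609, 1801352612400) ≈ 0.016268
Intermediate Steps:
V = Rational(5484271, 32931492) (V = Mul(-2, Add(Mul(-21495, Pow(10847, -1)), Mul(11527, Pow(6072, -1)))) = Mul(-2, Add(Mul(-21495, Rational(1, 10847)), Mul(11527, Rational(1, 6072)))) = Mul(-2, Add(Rational(-21495, 10847), Rational(11527, 6072))) = Mul(-2, Rational(-5484271, 65862984)) = Rational(5484271, 32931492) ≈ 0.16654)
Mul(Add(V, -890), Pow(Add(-39545, -15155), -1)) = Mul(Add(Rational(5484271, 32931492), -890), Pow(Add(-39545, -15155), -1)) = Mul(Rational(-29303543609, 32931492), Pow(-54700, -1)) = Mul(Rational(-29303543609, 32931492), Rational(-1, 54700)) = Rational(29303543609, 1801352612400)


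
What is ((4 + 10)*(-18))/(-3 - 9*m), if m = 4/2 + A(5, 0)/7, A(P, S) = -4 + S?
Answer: 588/37 ≈ 15.892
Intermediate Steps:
m = 10/7 (m = 4/2 + (-4 + 0)/7 = 4*(½) - 4*⅐ = 2 - 4/7 = 10/7 ≈ 1.4286)
((4 + 10)*(-18))/(-3 - 9*m) = ((4 + 10)*(-18))/(-3 - 9*10/7) = (14*(-18))/(-3 - 90/7) = -252/(-111/7) = -252*(-7/111) = 588/37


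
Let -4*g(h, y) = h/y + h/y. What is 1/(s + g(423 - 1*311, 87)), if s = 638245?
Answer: 87/55527259 ≈ 1.5668e-6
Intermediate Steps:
g(h, y) = -h/(2*y) (g(h, y) = -(h/y + h/y)/4 = -h/(2*y))
1/(s + g(423 - 1*311, 87)) = 1/(638245 - 1/2*(423 - 1*311)/87) = 1/(638245 - 1/2*(423 - 311)*1/87) = 1/(638245 - 1/2*112*1/87) = 1/(638245 - 56/87) = 1/(55527259/87) = 87/55527259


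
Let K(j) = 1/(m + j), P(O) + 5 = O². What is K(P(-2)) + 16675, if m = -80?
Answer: 1350674/81 ≈ 16675.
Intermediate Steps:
P(O) = -5 + O²
K(j) = 1/(-80 + j)
K(P(-2)) + 16675 = 1/(-80 + (-5 + (-2)²)) + 16675 = 1/(-80 + (-5 + 4)) + 16675 = 1/(-80 - 1) + 16675 = 1/(-81) + 16675 = -1/81 + 16675 = 1350674/81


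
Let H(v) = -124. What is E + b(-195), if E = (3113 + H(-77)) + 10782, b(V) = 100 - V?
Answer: 14066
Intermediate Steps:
E = 13771 (E = (3113 - 124) + 10782 = 2989 + 10782 = 13771)
E + b(-195) = 13771 + (100 - 1*(-195)) = 13771 + (100 + 195) = 13771 + 295 = 14066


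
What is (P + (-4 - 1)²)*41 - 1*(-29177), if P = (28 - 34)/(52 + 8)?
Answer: 301979/10 ≈ 30198.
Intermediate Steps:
P = -⅒ (P = -6/60 = -6*1/60 = -⅒ ≈ -0.10000)
(P + (-4 - 1)²)*41 - 1*(-29177) = (-⅒ + (-4 - 1)²)*41 - 1*(-29177) = (-⅒ + (-5)²)*41 + 29177 = (-⅒ + 25)*41 + 29177 = (249/10)*41 + 29177 = 10209/10 + 29177 = 301979/10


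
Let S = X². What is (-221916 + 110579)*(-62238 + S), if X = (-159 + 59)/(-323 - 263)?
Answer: 594881113150394/85849 ≈ 6.9294e+9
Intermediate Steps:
X = 50/293 (X = -100/(-586) = -100*(-1/586) = 50/293 ≈ 0.17065)
S = 2500/85849 (S = (50/293)² = 2500/85849 ≈ 0.029121)
(-221916 + 110579)*(-62238 + S) = (-221916 + 110579)*(-62238 + 2500/85849) = -111337*(-5343067562/85849) = 594881113150394/85849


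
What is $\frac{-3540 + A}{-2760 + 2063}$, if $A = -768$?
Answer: $\frac{4308}{697} \approx 6.1808$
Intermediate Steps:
$\frac{-3540 + A}{-2760 + 2063} = \frac{-3540 - 768}{-2760 + 2063} = - \frac{4308}{-697} = \left(-4308\right) \left(- \frac{1}{697}\right) = \frac{4308}{697}$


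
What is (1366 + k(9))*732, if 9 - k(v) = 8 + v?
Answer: 994056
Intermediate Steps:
k(v) = 1 - v (k(v) = 9 - (8 + v) = 9 + (-8 - v) = 1 - v)
(1366 + k(9))*732 = (1366 + (1 - 1*9))*732 = (1366 + (1 - 9))*732 = (1366 - 8)*732 = 1358*732 = 994056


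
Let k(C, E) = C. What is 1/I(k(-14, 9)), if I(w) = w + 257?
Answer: 1/243 ≈ 0.0041152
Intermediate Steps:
I(w) = 257 + w
1/I(k(-14, 9)) = 1/(257 - 14) = 1/243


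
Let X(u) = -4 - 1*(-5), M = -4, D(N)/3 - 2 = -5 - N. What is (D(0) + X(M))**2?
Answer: 64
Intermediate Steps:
D(N) = -9 - 3*N (D(N) = 6 + 3*(-5 - N) = 6 + (-15 - 3*N) = -9 - 3*N)
X(u) = 1 (X(u) = -4 + 5 = 1)
(D(0) + X(M))**2 = ((-9 - 3*0) + 1)**2 = ((-9 + 0) + 1)**2 = (-9 + 1)**2 = (-8)**2 = 64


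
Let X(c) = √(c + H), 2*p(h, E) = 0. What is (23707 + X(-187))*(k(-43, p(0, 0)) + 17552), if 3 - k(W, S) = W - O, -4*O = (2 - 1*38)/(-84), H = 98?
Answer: 11681410887/28 + 492741*I*√89/28 ≈ 4.1719e+8 + 1.6602e+5*I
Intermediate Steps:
p(h, E) = 0 (p(h, E) = (½)*0 = 0)
O = -3/28 (O = -(2 - 1*38)/(4*(-84)) = -(2 - 38)*(-1)/(4*84) = -(-9)*(-1)/84 = -¼*3/7 = -3/28 ≈ -0.10714)
k(W, S) = 81/28 - W (k(W, S) = 3 - (W - 1*(-3/28)) = 3 - (W + 3/28) = 3 - (3/28 + W) = 3 + (-3/28 - W) = 81/28 - W)
X(c) = √(98 + c) (X(c) = √(c + 98) = √(98 + c))
(23707 + X(-187))*(k(-43, p(0, 0)) + 17552) = (23707 + √(98 - 187))*((81/28 - 1*(-43)) + 17552) = (23707 + √(-89))*((81/28 + 43) + 17552) = (23707 + I*√89)*(1285/28 + 17552) = (23707 + I*√89)*(492741/28) = 11681410887/28 + 492741*I*√89/28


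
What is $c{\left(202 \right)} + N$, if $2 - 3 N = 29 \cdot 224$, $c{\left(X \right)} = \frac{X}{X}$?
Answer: $- \frac{6491}{3} \approx -2163.7$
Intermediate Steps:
$c{\left(X \right)} = 1$
$N = - \frac{6494}{3}$ ($N = \frac{2}{3} - \frac{29 \cdot 224}{3} = \frac{2}{3} - \frac{6496}{3} = - \frac{6494}{3} \approx -2164.7$)
$c{\left(202 \right)} + N = 1 - \frac{6494}{3} = - \frac{6491}{3}$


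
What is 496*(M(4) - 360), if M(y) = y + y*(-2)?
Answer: -180544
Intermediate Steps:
M(y) = -y (M(y) = y - 2*y = -y)
496*(M(4) - 360) = 496*(-1*4 - 360) = 496*(-4 - 360) = 496*(-364) = -180544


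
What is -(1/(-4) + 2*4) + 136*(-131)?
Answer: -71295/4 ≈ -17824.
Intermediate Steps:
-(1/(-4) + 2*4) + 136*(-131) = -(-¼ + 8) - 17816 = -1*31/4 - 17816 = -31/4 - 17816 = -71295/4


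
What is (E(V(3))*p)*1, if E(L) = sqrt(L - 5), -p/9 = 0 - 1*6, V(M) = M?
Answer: 54*I*sqrt(2) ≈ 76.368*I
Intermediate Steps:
p = 54 (p = -9*(0 - 1*6) = -9*(0 - 6) = -9*(-6) = 54)
E(L) = sqrt(-5 + L)
(E(V(3))*p)*1 = (sqrt(-5 + 3)*54)*1 = (sqrt(-2)*54)*1 = ((I*sqrt(2))*54)*1 = (54*I*sqrt(2))*1 = 54*I*sqrt(2)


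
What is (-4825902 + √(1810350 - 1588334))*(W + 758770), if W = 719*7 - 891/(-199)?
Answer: -733525946514576/199 + 1215981504*√3469/199 ≈ -3.6857e+12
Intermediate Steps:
W = 1002458/199 (W = 5033 - 891*(-1/199) = 5033 + 891/199 = 1002458/199 ≈ 5037.5)
(-4825902 + √(1810350 - 1588334))*(W + 758770) = (-4825902 + √(1810350 - 1588334))*(1002458/199 + 758770) = (-4825902 + √222016)*(151997688/199) = (-4825902 + 8*√3469)*(151997688/199) = -733525946514576/199 + 1215981504*√3469/199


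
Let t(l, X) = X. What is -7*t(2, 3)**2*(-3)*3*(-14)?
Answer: -7938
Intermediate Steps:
-7*t(2, 3)**2*(-3)*3*(-14) = -7*3**2*(-3)*3*(-14) = -7*9*(-3)*3*(-14) = -(-189)*3*(-14) = -7*(-81)*(-14) = 567*(-14) = -7938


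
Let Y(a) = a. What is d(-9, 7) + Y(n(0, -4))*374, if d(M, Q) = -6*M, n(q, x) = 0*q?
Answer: 54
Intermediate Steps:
n(q, x) = 0
d(-9, 7) + Y(n(0, -4))*374 = -6*(-9) + 0*374 = 54 + 0 = 54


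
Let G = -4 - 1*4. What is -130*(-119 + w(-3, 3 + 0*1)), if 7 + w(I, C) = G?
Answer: 17420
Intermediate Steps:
G = -8 (G = -4 - 4 = -8)
w(I, C) = -15 (w(I, C) = -7 - 8 = -15)
-130*(-119 + w(-3, 3 + 0*1)) = -130*(-119 - 15) = -130*(-134) = 17420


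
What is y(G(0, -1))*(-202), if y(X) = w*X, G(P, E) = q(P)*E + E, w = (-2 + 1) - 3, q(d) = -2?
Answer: 808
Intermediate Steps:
w = -4 (w = -1 - 3 = -4)
G(P, E) = -E (G(P, E) = -2*E + E = -E)
y(X) = -4*X
y(G(0, -1))*(-202) = -(-4)*(-1)*(-202) = -4*1*(-202) = -4*(-202) = 808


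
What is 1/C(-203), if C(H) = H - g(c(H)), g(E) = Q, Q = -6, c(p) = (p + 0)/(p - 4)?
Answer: -1/197 ≈ -0.0050761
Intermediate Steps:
c(p) = p/(-4 + p)
g(E) = -6
C(H) = 6 + H (C(H) = H - 1*(-6) = H + 6 = 6 + H)
1/C(-203) = 1/(6 - 203) = 1/(-197) = -1/197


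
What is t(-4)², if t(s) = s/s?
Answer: 1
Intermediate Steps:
t(s) = 1
t(-4)² = 1² = 1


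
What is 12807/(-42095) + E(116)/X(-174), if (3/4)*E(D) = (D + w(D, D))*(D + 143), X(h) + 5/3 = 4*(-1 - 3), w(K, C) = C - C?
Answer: -5059487491/2231035 ≈ -2267.8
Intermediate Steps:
w(K, C) = 0
X(h) = -53/3 (X(h) = -5/3 + 4*(-1 - 3) = -5/3 + 4*(-4) = -5/3 - 16 = -53/3)
E(D) = 4*D*(143 + D)/3 (E(D) = 4*((D + 0)*(D + 143))/3 = 4*(D*(143 + D))/3 = 4*D*(143 + D)/3)
12807/(-42095) + E(116)/X(-174) = 12807/(-42095) + ((4/3)*116*(143 + 116))/(-53/3) = 12807*(-1/42095) + ((4/3)*116*259)*(-3/53) = -12807/42095 + (120176/3)*(-3/53) = -12807/42095 - 120176/53 = -5059487491/2231035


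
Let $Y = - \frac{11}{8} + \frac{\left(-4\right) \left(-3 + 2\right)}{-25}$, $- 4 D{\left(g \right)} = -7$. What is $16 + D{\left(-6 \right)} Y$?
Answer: $\frac{10651}{800} \approx 13.314$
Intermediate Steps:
$D{\left(g \right)} = \frac{7}{4}$ ($D{\left(g \right)} = \left(- \frac{1}{4}\right) \left(-7\right) = \frac{7}{4}$)
$Y = - \frac{307}{200}$ ($Y = \left(-11\right) \frac{1}{8} + \left(-4\right) \left(-1\right) \left(- \frac{1}{25}\right) = - \frac{11}{8} + 4 \left(- \frac{1}{25}\right) = - \frac{11}{8} - \frac{4}{25} = - \frac{307}{200} \approx -1.535$)
$16 + D{\left(-6 \right)} Y = 16 + \frac{7}{4} \left(- \frac{307}{200}\right) = 16 - \frac{2149}{800} = \frac{10651}{800}$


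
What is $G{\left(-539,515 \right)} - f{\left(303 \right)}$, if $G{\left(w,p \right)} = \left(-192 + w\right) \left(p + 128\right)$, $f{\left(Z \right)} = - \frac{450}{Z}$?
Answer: $- \frac{47473183}{101} \approx -4.7003 \cdot 10^{5}$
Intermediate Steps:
$G{\left(w,p \right)} = \left(-192 + w\right) \left(128 + p\right)$
$G{\left(-539,515 \right)} - f{\left(303 \right)} = \left(-24576 - 98880 + 128 \left(-539\right) + 515 \left(-539\right)\right) - - \frac{450}{303} = \left(-24576 - 98880 - 68992 - 277585\right) - \left(-450\right) \frac{1}{303} = -470033 - - \frac{150}{101} = -470033 + \frac{150}{101} = - \frac{47473183}{101}$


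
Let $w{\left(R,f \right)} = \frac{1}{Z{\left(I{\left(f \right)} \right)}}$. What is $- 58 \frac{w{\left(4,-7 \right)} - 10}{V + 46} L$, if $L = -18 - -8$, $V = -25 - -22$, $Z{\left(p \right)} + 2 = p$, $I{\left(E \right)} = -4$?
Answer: $- \frac{17690}{129} \approx -137.13$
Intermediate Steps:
$Z{\left(p \right)} = -2 + p$
$w{\left(R,f \right)} = - \frac{1}{6}$ ($w{\left(R,f \right)} = \frac{1}{-2 - 4} = \frac{1}{-6} = - \frac{1}{6}$)
$V = -3$ ($V = -25 + 22 = -3$)
$L = -10$ ($L = -18 + 8 = -10$)
$- 58 \frac{w{\left(4,-7 \right)} - 10}{V + 46} L = - 58 \frac{- \frac{1}{6} - 10}{-3 + 46} \left(-10\right) = - 58 \left(- \frac{61}{6 \cdot 43}\right) \left(-10\right) = - 58 \left(\left(- \frac{61}{6}\right) \frac{1}{43}\right) \left(-10\right) = \left(-58\right) \left(- \frac{61}{258}\right) \left(-10\right) = \frac{1769}{129} \left(-10\right) = - \frac{17690}{129}$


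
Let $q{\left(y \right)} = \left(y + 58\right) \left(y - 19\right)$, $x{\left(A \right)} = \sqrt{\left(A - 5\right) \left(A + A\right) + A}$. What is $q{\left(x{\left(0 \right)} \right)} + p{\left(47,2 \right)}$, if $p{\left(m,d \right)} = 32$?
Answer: $-1070$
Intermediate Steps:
$x{\left(A \right)} = \sqrt{A + 2 A \left(-5 + A\right)}$ ($x{\left(A \right)} = \sqrt{\left(A - 5\right) 2 A + A} = \sqrt{\left(-5 + A\right) 2 A + A} = \sqrt{2 A \left(-5 + A\right) + A} = \sqrt{A + 2 A \left(-5 + A\right)}$)
$q{\left(y \right)} = \left(-19 + y\right) \left(58 + y\right)$ ($q{\left(y \right)} = \left(58 + y\right) \left(-19 + y\right) = \left(-19 + y\right) \left(58 + y\right)$)
$q{\left(x{\left(0 \right)} \right)} + p{\left(47,2 \right)} = \left(-1102 + \left(\sqrt{0 \left(-9 + 2 \cdot 0\right)}\right)^{2} + 39 \sqrt{0 \left(-9 + 2 \cdot 0\right)}\right) + 32 = \left(-1102 + \left(\sqrt{0 \left(-9 + 0\right)}\right)^{2} + 39 \sqrt{0 \left(-9 + 0\right)}\right) + 32 = \left(-1102 + \left(\sqrt{0 \left(-9\right)}\right)^{2} + 39 \sqrt{0 \left(-9\right)}\right) + 32 = \left(-1102 + \left(\sqrt{0}\right)^{2} + 39 \sqrt{0}\right) + 32 = \left(-1102 + 0^{2} + 39 \cdot 0\right) + 32 = \left(-1102 + 0 + 0\right) + 32 = -1102 + 32 = -1070$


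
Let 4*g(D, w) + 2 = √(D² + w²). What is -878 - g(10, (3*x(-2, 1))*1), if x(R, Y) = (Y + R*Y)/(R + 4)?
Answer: -1755/2 - √409/8 ≈ -880.03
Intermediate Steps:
x(R, Y) = (Y + R*Y)/(4 + R)
g(D, w) = -½ + √(D² + w²)/4
-878 - g(10, (3*x(-2, 1))*1) = -878 - (-½ + √(10² + ((3*(1*(1 - 2)/(4 - 2)))*1)²)/4) = -878 - (-½ + √(100 + ((3*(1*(-1)/2))*1)²)/4) = -878 - (-½ + √(100 + ((3*(1*(½)*(-1)))*1)²)/4) = -878 - (-½ + √(100 + ((3*(-½))*1)²)/4) = -878 - (-½ + √(100 + (-3/2*1)²)/4) = -878 - (-½ + √(100 + (-3/2)²)/4) = -878 - (-½ + √(100 + 9/4)/4) = -878 - (-½ + √(409/4)/4) = -878 - (-½ + (√409/2)/4) = -878 - (-½ + √409/8) = -878 + (½ - √409/8) = -1755/2 - √409/8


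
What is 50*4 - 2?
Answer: 198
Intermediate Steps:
50*4 - 2 = 200 - 2 = 198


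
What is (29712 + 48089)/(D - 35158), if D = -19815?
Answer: -77801/54973 ≈ -1.4153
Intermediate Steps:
(29712 + 48089)/(D - 35158) = (29712 + 48089)/(-19815 - 35158) = 77801/(-54973) = 77801*(-1/54973) = -77801/54973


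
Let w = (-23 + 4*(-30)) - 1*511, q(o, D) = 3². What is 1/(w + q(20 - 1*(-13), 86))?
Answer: -1/645 ≈ -0.0015504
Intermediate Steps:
q(o, D) = 9
w = -654 (w = (-23 - 120) - 511 = -143 - 511 = -654)
1/(w + q(20 - 1*(-13), 86)) = 1/(-654 + 9) = 1/(-645) = -1/645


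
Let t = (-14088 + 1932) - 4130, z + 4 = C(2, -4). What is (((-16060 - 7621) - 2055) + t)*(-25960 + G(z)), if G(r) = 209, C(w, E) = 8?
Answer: 1082108522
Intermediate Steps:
z = 4 (z = -4 + 8 = 4)
t = -16286 (t = -12156 - 4130 = -16286)
(((-16060 - 7621) - 2055) + t)*(-25960 + G(z)) = (((-16060 - 7621) - 2055) - 16286)*(-25960 + 209) = ((-23681 - 2055) - 16286)*(-25751) = (-25736 - 16286)*(-25751) = -42022*(-25751) = 1082108522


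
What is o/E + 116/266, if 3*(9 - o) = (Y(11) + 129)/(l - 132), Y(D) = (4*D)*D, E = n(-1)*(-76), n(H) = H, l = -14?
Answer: 133501/233016 ≈ 0.57293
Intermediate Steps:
E = 76 (E = -1*(-76) = 76)
Y(D) = 4*D**2
o = 4555/438 (o = 9 - (4*11**2 + 129)/(3*(-14 - 132)) = 9 - (4*121 + 129)/(3*(-146)) = 9 - (484 + 129)*(-1)/(3*146) = 9 - 613*(-1)/(3*146) = 9 - 1/3*(-613/146) = 9 + 613/438 = 4555/438 ≈ 10.400)
o/E + 116/266 = (4555/438)/76 + 116/266 = (4555/438)*(1/76) + 116*(1/266) = 4555/33288 + 58/133 = 133501/233016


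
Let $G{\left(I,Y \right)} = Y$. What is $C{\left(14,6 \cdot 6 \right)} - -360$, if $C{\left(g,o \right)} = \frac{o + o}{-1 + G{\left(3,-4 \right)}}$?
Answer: $\frac{1728}{5} \approx 345.6$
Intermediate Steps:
$C{\left(g,o \right)} = - \frac{2 o}{5}$ ($C{\left(g,o \right)} = \frac{o + o}{-1 - 4} = \frac{2 o}{-5} = 2 o \left(- \frac{1}{5}\right) = - \frac{2 o}{5}$)
$C{\left(14,6 \cdot 6 \right)} - -360 = - \frac{2 \cdot 6 \cdot 6}{5} - -360 = \left(- \frac{2}{5}\right) 36 + 360 = - \frac{72}{5} + 360 = \frac{1728}{5}$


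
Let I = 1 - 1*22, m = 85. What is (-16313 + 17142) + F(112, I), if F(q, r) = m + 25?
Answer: 939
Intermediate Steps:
I = -21 (I = 1 - 22 = -21)
F(q, r) = 110 (F(q, r) = 85 + 25 = 110)
(-16313 + 17142) + F(112, I) = (-16313 + 17142) + 110 = 829 + 110 = 939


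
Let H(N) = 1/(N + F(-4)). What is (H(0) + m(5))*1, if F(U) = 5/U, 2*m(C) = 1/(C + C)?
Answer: -¾ ≈ -0.75000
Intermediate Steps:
m(C) = 1/(4*C) (m(C) = 1/(2*(C + C)) = 1/(2*((2*C))) = (1/(2*C))/2 = 1/(4*C))
H(N) = 1/(-5/4 + N) (H(N) = 1/(N + 5/(-4)) = 1/(N + 5*(-¼)) = 1/(N - 5/4) = 1/(-5/4 + N))
(H(0) + m(5))*1 = (4/(-5 + 4*0) + (¼)/5)*1 = (4/(-5 + 0) + (¼)*(⅕))*1 = (4/(-5) + 1/20)*1 = (4*(-⅕) + 1/20)*1 = (-⅘ + 1/20)*1 = -¾*1 = -¾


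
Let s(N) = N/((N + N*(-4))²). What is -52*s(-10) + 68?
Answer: 3086/45 ≈ 68.578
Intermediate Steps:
s(N) = 1/(9*N) (s(N) = N/((N - 4*N)²) = N/((-3*N)²) = N/((9*N²)) = N*(1/(9*N²)) = 1/(9*N))
-52*s(-10) + 68 = -52/(9*(-10)) + 68 = -52*(-1)/(9*10) + 68 = -52*(-1/90) + 68 = 26/45 + 68 = 3086/45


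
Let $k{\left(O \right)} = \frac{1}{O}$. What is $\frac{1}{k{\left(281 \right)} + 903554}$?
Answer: $\frac{281}{253898675} \approx 1.1067 \cdot 10^{-6}$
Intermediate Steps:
$\frac{1}{k{\left(281 \right)} + 903554} = \frac{1}{\frac{1}{281} + 903554} = \frac{1}{\frac{253898675}{281}} = \frac{281}{253898675}$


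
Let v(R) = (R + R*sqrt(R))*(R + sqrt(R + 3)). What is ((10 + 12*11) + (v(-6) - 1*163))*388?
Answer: 5820 + 6984*sqrt(2) - 2328*I*sqrt(3) + 13968*I*sqrt(6) ≈ 15697.0 + 30182.0*I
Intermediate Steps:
v(R) = (R + R**(3/2))*(R + sqrt(3 + R))
((10 + 12*11) + (v(-6) - 1*163))*388 = ((10 + 12*11) + (((-6)**2 + (-6)**(5/2) - 6*sqrt(3 - 6) + (-6)**(3/2)*sqrt(3 - 6)) - 1*163))*388 = ((10 + 132) + ((36 + 36*I*sqrt(6) - 6*I*sqrt(3) + (-6*I*sqrt(6))*sqrt(-3)) - 163))*388 = (142 + ((36 + 36*I*sqrt(6) - 6*I*sqrt(3) + (-6*I*sqrt(6))*(I*sqrt(3))) - 163))*388 = (142 + ((36 + 36*I*sqrt(6) - 6*I*sqrt(3) + 18*sqrt(2)) - 163))*388 = (142 + ((36 + 18*sqrt(2) - 6*I*sqrt(3) + 36*I*sqrt(6)) - 163))*388 = (142 + (-127 + 18*sqrt(2) - 6*I*sqrt(3) + 36*I*sqrt(6)))*388 = (15 + 18*sqrt(2) - 6*I*sqrt(3) + 36*I*sqrt(6))*388 = 5820 + 6984*sqrt(2) - 2328*I*sqrt(3) + 13968*I*sqrt(6)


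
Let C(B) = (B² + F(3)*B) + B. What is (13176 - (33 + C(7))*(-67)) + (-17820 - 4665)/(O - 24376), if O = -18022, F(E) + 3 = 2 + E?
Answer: 851247131/42398 ≈ 20078.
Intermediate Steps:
F(E) = -1 + E (F(E) = -3 + (2 + E) = -1 + E)
C(B) = B² + 3*B (C(B) = (B² + (-1 + 3)*B) + B = (B² + 2*B) + B = B² + 3*B)
(13176 - (33 + C(7))*(-67)) + (-17820 - 4665)/(O - 24376) = (13176 - (33 + 7*(3 + 7))*(-67)) + (-17820 - 4665)/(-18022 - 24376) = (13176 - (33 + 7*10)*(-67)) - 22485/(-42398) = (13176 - (33 + 70)*(-67)) - 22485*(-1/42398) = (13176 - 103*(-67)) + 22485/42398 = (13176 - 1*(-6901)) + 22485/42398 = (13176 + 6901) + 22485/42398 = 20077 + 22485/42398 = 851247131/42398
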